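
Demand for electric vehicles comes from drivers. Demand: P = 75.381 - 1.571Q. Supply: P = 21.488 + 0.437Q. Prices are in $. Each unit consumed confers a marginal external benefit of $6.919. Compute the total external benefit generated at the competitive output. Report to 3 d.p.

$185.700

Market equilibrium (private): 21.488 + 0.437Q = 75.381 - 1.571Q → Q_m = 26.8391.
Total external benefit = MEB × Q_m = 6.919 × 26.8391 = 185.6997.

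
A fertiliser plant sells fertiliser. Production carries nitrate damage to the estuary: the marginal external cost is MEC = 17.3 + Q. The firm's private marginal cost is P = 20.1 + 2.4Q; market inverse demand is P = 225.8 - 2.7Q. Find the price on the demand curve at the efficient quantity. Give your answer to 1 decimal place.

Social marginal cost = private MC + MEC = 37.4 + 3.4Q.
Set SMC = demand: 37.4 + 3.4Q = 225.8 - 2.7Q → Q* = 30.8852.
Consumer price on the demand curve at Q*: 225.8 − 2.7×30.8852 = 142.4100.

P = 142.4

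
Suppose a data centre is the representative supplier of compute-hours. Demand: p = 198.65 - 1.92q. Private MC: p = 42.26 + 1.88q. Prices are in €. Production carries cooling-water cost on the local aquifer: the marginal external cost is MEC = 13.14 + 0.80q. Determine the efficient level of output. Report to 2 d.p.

q* = 31.14

Social marginal cost = private MC + MEC = 55.40 + 2.68q.
Set SMC = demand: 55.40 + 2.68q = 198.65 - 1.92q → q* = 31.1413.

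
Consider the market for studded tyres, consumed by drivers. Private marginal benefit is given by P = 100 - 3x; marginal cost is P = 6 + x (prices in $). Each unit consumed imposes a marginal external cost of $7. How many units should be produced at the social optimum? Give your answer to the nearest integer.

Social marginal benefit = demand − MEC = 93 - 3x.
Set SMB = MC: 93 - 3x = 6 + x → x* = 21.7500.

x* = 22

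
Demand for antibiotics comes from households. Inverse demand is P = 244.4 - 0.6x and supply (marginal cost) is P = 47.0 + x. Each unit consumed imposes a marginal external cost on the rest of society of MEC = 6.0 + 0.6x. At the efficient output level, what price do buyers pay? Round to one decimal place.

Social marginal benefit = demand − MEC = 238.4 - 1.2x.
Set SMB = MC: 238.4 - 1.2x = 47.0 + x → x* = 87.0000.
Consumer price on the demand curve at x*: 244.4 − 0.6×87.0000 = 192.2000.

P = 192.2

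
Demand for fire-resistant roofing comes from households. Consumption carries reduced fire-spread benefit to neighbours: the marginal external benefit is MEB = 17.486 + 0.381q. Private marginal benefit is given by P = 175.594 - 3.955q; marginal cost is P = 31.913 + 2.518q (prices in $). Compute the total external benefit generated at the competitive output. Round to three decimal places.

$481.997

Market equilibrium (private): 31.913 + 2.518q = 175.594 - 3.955q → q_m = 22.1970.
Total external benefit = ∫₀^{q_m} (17.486 + 0.381q) dq = 17.486×22.1970 + ½×0.381×22.1970² = 481.9974.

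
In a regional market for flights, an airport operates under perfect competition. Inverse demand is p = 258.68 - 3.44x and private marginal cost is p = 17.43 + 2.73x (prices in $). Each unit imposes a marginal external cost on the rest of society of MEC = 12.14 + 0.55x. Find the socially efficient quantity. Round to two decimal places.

Social marginal cost = private MC + MEC = 29.57 + 3.28x.
Set SMC = demand: 29.57 + 3.28x = 258.68 - 3.44x → x* = 34.0938.

x* = 34.09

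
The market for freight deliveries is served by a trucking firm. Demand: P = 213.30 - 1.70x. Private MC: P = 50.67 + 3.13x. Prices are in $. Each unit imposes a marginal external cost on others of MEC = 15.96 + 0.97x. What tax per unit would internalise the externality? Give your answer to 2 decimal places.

tax = $40.49 per unit

Social marginal cost = private MC + MEC = 66.63 + 4.10x.
Set SMC = demand: 66.63 + 4.10x = 213.30 - 1.70x → x* = 25.2879.
The Pigouvian tax equals MEC at x*: 15.96 + 0.97×25.2879 = 40.4893.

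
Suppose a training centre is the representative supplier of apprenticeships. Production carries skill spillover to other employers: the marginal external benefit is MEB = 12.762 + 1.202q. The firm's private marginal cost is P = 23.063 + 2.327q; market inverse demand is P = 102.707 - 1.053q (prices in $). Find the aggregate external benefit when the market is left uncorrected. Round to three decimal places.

$634.408

Market equilibrium (private): 23.063 + 2.327q = 102.707 - 1.053q → q_m = 23.5633.
Total external benefit = ∫₀^{q_m} (12.762 + 1.202q) dq = 12.762×23.5633 + ½×1.202×23.5633² = 634.4075.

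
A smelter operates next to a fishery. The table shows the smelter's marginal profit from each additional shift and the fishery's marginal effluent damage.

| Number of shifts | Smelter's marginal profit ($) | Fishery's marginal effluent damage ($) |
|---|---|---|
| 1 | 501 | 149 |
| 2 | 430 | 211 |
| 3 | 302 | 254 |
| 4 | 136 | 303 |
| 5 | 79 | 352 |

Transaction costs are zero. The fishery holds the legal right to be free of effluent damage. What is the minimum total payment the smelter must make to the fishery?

Efficient level: marginal profit ≥ marginal effluent damage through level 3, so k* = 3.
With the fishery holding the right, the smelter must at least compensate total damage at k*: 149 + 211 + 254 = 614.

$614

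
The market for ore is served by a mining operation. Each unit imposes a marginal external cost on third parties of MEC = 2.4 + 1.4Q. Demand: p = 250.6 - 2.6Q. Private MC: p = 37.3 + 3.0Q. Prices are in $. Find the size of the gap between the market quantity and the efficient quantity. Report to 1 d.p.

Market equilibrium (private): 37.3 + 3.0Q = 250.6 - 2.6Q → Q_m = 38.0893.
Social marginal cost = private MC + MEC = 39.7 + 4.4Q.
Set SMC = demand: 39.7 + 4.4Q = 250.6 - 2.6Q → Q* = 30.1286.
Gap = |38.0893 − 30.1286| = 7.9607.

8.0 units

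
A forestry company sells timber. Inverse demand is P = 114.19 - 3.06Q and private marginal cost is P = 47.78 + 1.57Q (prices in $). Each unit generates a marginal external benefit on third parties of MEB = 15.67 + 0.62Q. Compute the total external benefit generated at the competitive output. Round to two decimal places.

$288.54

Market equilibrium (private): 47.78 + 1.57Q = 114.19 - 3.06Q → Q_m = 14.3434.
Total external benefit = ∫₀^{Q_m} (15.67 + 0.62Q) dQ = 15.67×14.3434 + ½×0.62×14.3434² = 288.5383.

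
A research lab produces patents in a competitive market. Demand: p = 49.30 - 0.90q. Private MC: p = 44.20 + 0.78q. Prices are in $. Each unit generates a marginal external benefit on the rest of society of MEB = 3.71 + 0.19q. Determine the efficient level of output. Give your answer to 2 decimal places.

q* = 5.91

Social marginal cost = private MC − MEB = 40.49 + 0.59q.
Set SMC = demand: 40.49 + 0.59q = 49.30 - 0.90q → q* = 5.9128.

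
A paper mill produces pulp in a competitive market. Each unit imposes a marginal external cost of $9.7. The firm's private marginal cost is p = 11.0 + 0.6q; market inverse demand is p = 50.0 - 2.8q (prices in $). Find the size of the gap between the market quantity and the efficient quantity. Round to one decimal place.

Market equilibrium (private): 11.0 + 0.6q = 50.0 - 2.8q → q_m = 11.4706.
Social marginal cost = private MC + MEC = 20.7 + 0.6q.
Set SMC = demand: 20.7 + 0.6q = 50.0 - 2.8q → q* = 8.6176.
Gap = |11.4706 − 8.6176| = 2.8530.

2.9 units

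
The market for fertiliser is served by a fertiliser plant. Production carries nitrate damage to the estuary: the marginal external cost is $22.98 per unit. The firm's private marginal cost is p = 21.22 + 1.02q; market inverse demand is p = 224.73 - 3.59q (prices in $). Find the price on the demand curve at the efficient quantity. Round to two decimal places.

Social marginal cost = private MC + MEC = 44.20 + 1.02q.
Set SMC = demand: 44.20 + 1.02q = 224.73 - 3.59q → q* = 39.1605.
Consumer price on the demand curve at q*: 224.73 − 3.59×39.1605 = 84.1438.

P = $84.14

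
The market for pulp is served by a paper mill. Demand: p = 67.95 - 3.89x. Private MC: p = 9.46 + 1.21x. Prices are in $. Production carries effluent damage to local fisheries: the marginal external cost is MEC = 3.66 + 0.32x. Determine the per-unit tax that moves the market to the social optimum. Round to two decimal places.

tax = $6.90 per unit

Social marginal cost = private MC + MEC = 13.12 + 1.53x.
Set SMC = demand: 13.12 + 1.53x = 67.95 - 3.89x → x* = 10.1162.
The Pigouvian tax equals MEC at x*: 3.66 + 0.32×10.1162 = 6.8972.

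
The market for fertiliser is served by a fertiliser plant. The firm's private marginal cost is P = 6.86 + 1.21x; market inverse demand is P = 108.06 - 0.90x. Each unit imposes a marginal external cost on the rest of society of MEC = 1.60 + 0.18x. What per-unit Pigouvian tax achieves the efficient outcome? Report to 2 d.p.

Social marginal cost = private MC + MEC = 8.46 + 1.39x.
Set SMC = demand: 8.46 + 1.39x = 108.06 - 0.90x → x* = 43.4934.
The Pigouvian tax equals MEC at x*: 1.60 + 0.18×43.4934 = 9.4288.

tax = 9.43 per unit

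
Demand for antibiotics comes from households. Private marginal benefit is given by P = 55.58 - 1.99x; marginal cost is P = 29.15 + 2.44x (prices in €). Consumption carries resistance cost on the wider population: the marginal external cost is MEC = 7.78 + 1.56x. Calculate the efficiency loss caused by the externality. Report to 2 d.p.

DWL = €24.37

Market equilibrium (private): 29.15 + 2.44x = 55.58 - 1.99x → x_m = 5.9661.
Social marginal benefit = demand − MEC = 47.80 - 3.55x.
Set SMB = MC: 47.80 - 3.55x = 29.15 + 2.44x → x* = 3.1135.
The loss is the area between SMB and MC from x* to x_m; with linear curves that's a triangle of height MEC(x_m).
DWL = ½ × 2.8526 × 17.0872 = 24.3715.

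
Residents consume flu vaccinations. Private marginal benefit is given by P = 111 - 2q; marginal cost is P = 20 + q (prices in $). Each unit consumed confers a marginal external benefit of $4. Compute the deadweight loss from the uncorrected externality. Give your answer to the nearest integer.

DWL = $3

Market equilibrium (private): 20 + q = 111 - 2q → q_m = 30.3333.
Social marginal benefit = demand + MEB = 115 - 2q.
Set SMB = MC: 115 - 2q = 20 + q → q* = 31.6667.
Height of the DWL triangle at q_m is SMB(q_m) − MC(q_m) = MEB(q_m) = 4.0000.
DWL = ½ × 1.3334 × 4.0000 = 2.6668.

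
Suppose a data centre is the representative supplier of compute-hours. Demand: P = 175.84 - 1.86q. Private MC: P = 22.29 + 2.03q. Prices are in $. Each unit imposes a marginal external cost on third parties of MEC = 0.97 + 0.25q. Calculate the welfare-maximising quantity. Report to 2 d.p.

q* = 36.86

Social marginal cost = private MC + MEC = 23.26 + 2.28q.
Set SMC = demand: 23.26 + 2.28q = 175.84 - 1.86q → q* = 36.8551.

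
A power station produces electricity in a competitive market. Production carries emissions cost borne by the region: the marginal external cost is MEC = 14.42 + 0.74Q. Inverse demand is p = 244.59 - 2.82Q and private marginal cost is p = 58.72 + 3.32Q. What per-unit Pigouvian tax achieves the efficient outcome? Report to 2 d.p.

Social marginal cost = private MC + MEC = 73.14 + 4.06Q.
Set SMC = demand: 73.14 + 4.06Q = 244.59 - 2.82Q → Q* = 24.9201.
The Pigouvian tax equals MEC at Q*: 14.42 + 0.74×24.9201 = 32.8609.

tax = 32.86 per unit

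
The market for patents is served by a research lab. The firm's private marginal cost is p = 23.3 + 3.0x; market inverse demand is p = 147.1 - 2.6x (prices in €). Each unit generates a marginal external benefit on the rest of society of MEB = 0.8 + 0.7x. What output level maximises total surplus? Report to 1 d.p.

x* = 25.4

Social marginal cost = private MC − MEB = 22.5 + 2.3x.
Set SMC = demand: 22.5 + 2.3x = 147.1 - 2.6x → x* = 25.4286.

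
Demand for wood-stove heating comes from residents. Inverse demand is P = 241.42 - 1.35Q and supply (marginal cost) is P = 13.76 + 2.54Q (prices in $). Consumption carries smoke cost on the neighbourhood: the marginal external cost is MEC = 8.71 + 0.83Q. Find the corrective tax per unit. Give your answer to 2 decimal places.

tax = $47.21 per unit

Social marginal benefit = demand − MEC = 232.71 - 2.18Q.
Set SMB = MC: 232.71 - 2.18Q = 13.76 + 2.54Q → Q* = 46.3877.
The Pigouvian tax equals MEC at Q*: 8.71 + 0.83×46.3877 = 47.2118.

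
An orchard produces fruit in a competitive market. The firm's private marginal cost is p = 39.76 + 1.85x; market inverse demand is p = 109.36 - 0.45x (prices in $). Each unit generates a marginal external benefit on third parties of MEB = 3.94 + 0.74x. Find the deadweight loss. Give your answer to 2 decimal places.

DWL = $222.25

Market equilibrium (private): 39.76 + 1.85x = 109.36 - 0.45x → x_m = 30.2609.
Social marginal cost = private MC − MEB = 35.82 + 1.11x.
Set SMC = demand: 35.82 + 1.11x = 109.36 - 0.45x → x* = 47.1410.
The loss is the area between SMC and demand from x* to x_m; with linear curves that's a triangle of height MEB(x_m).
DWL = ½ × 16.8801 × 26.3330 = 222.2518.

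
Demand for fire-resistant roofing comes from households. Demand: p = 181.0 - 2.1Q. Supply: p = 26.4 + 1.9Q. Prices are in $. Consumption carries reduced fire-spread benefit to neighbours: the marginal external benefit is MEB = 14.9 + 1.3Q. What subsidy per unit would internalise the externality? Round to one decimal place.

subsidy = $96.5 per unit

Social marginal benefit = demand + MEB = 195.9 - 0.8Q.
Set SMB = MC: 195.9 - 0.8Q = 26.4 + 1.9Q → Q* = 62.7778.
The Pigouvian subsidy equals MEB at Q*: 14.9 + 1.3×62.7778 = 96.5111.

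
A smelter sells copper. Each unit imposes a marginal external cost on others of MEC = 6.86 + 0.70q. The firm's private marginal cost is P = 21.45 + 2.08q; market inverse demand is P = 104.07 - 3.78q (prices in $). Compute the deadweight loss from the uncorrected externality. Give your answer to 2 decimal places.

Market equilibrium (private): 21.45 + 2.08q = 104.07 - 3.78q → q_m = 14.0990.
Social marginal cost = private MC + MEC = 28.31 + 2.78q.
Set SMC = demand: 28.31 + 2.78q = 104.07 - 3.78q → q* = 11.5488.
The loss is the area between SMC and demand from q* to q_m; with linear curves that's a triangle of height MEC(q_m).
DWL = ½ × 2.5502 × 16.7293 = 21.3315.

DWL = $21.33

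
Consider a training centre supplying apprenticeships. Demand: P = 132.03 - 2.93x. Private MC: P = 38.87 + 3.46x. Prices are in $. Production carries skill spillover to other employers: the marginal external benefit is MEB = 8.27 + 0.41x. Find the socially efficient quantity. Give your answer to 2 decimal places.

x* = 16.96

Social marginal cost = private MC − MEB = 30.60 + 3.05x.
Set SMC = demand: 30.60 + 3.05x = 132.03 - 2.93x → x* = 16.9615.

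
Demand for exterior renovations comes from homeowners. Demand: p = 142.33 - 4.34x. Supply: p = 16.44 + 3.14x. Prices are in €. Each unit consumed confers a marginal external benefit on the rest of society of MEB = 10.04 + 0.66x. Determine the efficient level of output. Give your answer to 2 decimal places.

x* = 19.93

Social marginal benefit = demand + MEB = 152.37 - 3.68x.
Set SMB = MC: 152.37 - 3.68x = 16.44 + 3.14x → x* = 19.9311.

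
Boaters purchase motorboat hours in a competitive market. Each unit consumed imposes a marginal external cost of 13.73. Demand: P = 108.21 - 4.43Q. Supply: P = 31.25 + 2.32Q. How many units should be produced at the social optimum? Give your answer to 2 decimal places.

Q* = 9.37

Social marginal benefit = demand − MEC = 94.48 - 4.43Q.
Set SMB = MC: 94.48 - 4.43Q = 31.25 + 2.32Q → Q* = 9.3674.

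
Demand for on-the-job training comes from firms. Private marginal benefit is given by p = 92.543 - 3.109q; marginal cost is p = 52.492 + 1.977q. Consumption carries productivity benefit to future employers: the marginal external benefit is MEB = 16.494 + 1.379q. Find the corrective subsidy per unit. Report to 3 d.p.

Social marginal benefit = demand + MEB = 109.037 - 1.730q.
Set SMB = MC: 109.037 - 1.730q = 52.492 + 1.977q → q* = 15.2536.
The Pigouvian subsidy equals MEB at q*: 16.494 + 1.379×15.2536 = 37.5287.

subsidy = 37.529 per unit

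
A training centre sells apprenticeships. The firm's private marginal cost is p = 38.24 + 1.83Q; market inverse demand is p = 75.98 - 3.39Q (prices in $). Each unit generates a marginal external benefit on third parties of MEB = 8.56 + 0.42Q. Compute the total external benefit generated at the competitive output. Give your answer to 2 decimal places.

$72.86

Market equilibrium (private): 38.24 + 1.83Q = 75.98 - 3.39Q → Q_m = 7.2299.
Total external benefit = ∫₀^{Q_m} (8.56 + 0.42Q) dQ = 8.56×7.2299 + ½×0.42×7.2299² = 72.8649.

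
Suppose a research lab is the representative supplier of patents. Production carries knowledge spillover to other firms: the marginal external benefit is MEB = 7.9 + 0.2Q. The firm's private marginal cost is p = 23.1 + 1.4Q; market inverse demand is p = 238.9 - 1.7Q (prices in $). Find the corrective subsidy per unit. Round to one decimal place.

subsidy = $23.3 per unit

Social marginal cost = private MC − MEB = 15.2 + 1.2Q.
Set SMC = demand: 15.2 + 1.2Q = 238.9 - 1.7Q → Q* = 77.1379.
The Pigouvian subsidy equals MEB at Q*: 7.9 + 0.2×77.1379 = 23.3276.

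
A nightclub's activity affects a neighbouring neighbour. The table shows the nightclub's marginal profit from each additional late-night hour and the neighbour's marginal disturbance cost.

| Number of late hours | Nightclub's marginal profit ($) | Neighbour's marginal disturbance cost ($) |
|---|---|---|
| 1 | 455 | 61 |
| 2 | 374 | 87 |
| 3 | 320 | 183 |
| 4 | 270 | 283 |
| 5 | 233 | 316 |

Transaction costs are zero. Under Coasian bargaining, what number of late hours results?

3

Bargaining reaches the level where marginal profit last exceeds marginal disturbance cost.
That holds through level 3 (320 ≥ 183) but not at 4 (270 < 283).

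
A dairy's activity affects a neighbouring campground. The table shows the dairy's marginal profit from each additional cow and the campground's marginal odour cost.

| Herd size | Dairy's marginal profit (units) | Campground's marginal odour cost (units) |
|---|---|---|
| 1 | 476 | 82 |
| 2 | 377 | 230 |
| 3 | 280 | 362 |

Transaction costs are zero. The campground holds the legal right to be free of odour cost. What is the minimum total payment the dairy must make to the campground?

312

Efficient level: marginal profit ≥ marginal odour cost through level 2, so k* = 2.
With the campground holding the right, the dairy must at least compensate total damage at k*: 82 + 230 = 312.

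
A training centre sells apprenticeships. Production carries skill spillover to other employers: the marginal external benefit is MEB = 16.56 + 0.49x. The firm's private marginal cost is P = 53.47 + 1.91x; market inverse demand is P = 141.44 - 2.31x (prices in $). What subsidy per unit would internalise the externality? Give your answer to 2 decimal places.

subsidy = $30.29 per unit

Social marginal cost = private MC − MEB = 36.91 + 1.42x.
Set SMC = demand: 36.91 + 1.42x = 141.44 - 2.31x → x* = 28.0241.
The Pigouvian subsidy equals MEB at x*: 16.56 + 0.49×28.0241 = 30.2918.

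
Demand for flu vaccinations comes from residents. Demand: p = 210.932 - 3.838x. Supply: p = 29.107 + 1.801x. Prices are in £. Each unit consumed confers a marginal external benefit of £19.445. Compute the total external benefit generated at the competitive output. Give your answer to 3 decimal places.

£626.988

Market equilibrium (private): 29.107 + 1.801x = 210.932 - 3.838x → x_m = 32.2442.
Total external benefit = MEB × x_m = 19.445 × 32.2442 = 626.9885.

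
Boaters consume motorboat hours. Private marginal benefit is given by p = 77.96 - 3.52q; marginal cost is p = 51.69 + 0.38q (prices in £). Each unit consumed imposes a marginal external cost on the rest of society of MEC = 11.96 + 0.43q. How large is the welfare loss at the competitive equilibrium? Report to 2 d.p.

DWL = £25.49

Market equilibrium (private): 51.69 + 0.38q = 77.96 - 3.52q → q_m = 6.7359.
Social marginal benefit = demand − MEC = 66.00 - 3.95q.
Set SMB = MC: 66.00 - 3.95q = 51.69 + 0.38q → q* = 3.3048.
Height of the DWL triangle at q_m is MC(q_m) − SMB(q_m) = MEC(q_m) = 14.8564.
DWL = ½ × 3.4311 × 14.8564 = 25.4869.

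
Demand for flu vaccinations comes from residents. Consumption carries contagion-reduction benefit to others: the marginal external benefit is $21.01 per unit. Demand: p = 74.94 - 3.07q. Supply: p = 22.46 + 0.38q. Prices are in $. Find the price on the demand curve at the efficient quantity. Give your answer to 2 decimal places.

Social marginal benefit = demand + MEB = 95.95 - 3.07q.
Set SMB = MC: 95.95 - 3.07q = 22.46 + 0.38q → q* = 21.3014.
Consumer price on the demand curve at q*: 74.94 − 3.07×21.3014 = 9.5447.

P = $9.54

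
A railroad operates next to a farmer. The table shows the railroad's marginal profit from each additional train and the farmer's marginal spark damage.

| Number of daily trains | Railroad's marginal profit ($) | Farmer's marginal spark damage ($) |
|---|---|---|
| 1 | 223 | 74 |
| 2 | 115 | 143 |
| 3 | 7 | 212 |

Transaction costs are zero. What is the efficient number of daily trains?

Bargaining reaches the level where marginal profit last exceeds marginal spark damage.
That holds through level 1 (223 ≥ 74) but not at 2 (115 < 143).

1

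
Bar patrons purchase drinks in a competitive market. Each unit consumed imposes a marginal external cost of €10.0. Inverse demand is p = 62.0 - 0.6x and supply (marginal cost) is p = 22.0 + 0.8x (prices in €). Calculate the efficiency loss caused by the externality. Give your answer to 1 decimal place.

Market equilibrium (private): 22.0 + 0.8x = 62.0 - 0.6x → x_m = 28.5714.
Social marginal benefit = demand − MEC = 52.0 - 0.6x.
Set SMB = MC: 52.0 - 0.6x = 22.0 + 0.8x → x* = 21.4286.
Between x* and x_m the wedge MC − SMB runs linearly from 0 to MEC(x_m), so the loss is a triangle.
DWL = ½ × 7.1428 × 10.0000 = 35.7140.

DWL = €35.7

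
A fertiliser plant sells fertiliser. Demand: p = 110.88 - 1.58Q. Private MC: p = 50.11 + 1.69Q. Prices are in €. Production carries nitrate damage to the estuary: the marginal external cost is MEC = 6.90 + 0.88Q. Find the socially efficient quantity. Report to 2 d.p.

Social marginal cost = private MC + MEC = 57.01 + 2.57Q.
Set SMC = demand: 57.01 + 2.57Q = 110.88 - 1.58Q → Q* = 12.9807.

Q* = 12.98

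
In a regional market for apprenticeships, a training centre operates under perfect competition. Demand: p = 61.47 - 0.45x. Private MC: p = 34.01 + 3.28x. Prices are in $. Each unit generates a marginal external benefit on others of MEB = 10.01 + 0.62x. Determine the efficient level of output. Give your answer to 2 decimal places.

Social marginal cost = private MC − MEB = 24.00 + 2.66x.
Set SMC = demand: 24.00 + 2.66x = 61.47 - 0.45x → x* = 12.0482.

x* = 12.05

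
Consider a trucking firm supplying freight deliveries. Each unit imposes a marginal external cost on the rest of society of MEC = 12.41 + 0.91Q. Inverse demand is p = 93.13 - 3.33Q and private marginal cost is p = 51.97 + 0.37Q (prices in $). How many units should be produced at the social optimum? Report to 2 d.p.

Q* = 6.24

Social marginal cost = private MC + MEC = 64.38 + 1.28Q.
Set SMC = demand: 64.38 + 1.28Q = 93.13 - 3.33Q → Q* = 6.2364.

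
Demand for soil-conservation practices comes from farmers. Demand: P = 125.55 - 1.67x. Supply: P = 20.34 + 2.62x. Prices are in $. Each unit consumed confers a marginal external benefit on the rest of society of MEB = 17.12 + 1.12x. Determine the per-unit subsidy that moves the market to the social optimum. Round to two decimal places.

subsidy = $60.34 per unit

Social marginal benefit = demand + MEB = 142.67 - 0.55x.
Set SMB = MC: 142.67 - 0.55x = 20.34 + 2.62x → x* = 38.5899.
The Pigouvian subsidy equals MEB at x*: 17.12 + 1.12×38.5899 = 60.3407.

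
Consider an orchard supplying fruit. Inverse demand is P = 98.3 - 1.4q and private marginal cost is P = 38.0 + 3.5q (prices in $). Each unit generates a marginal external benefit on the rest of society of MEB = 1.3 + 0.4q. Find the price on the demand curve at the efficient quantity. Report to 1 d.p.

P = $79.1

Social marginal cost = private MC − MEB = 36.7 + 3.1q.
Set SMC = demand: 36.7 + 3.1q = 98.3 - 1.4q → q* = 13.6889.
Consumer price on the demand curve at q*: 98.3 − 1.4×13.6889 = 79.1355.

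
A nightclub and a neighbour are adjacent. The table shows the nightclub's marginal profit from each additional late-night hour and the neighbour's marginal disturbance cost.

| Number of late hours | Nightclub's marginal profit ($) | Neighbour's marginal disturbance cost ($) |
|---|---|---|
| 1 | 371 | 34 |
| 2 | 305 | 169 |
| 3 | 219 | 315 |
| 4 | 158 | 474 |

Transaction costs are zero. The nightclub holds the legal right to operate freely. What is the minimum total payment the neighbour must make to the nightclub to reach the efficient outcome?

Left alone the nightclub would choose level 4 (marginal profit stays positive).
Efficient level: k* = 2 (marginal profit ≥ marginal disturbance cost through 2).
The neighbour must at least cover the nightclub's forgone profit from cutting 4→2: 219 + 158 = 377.

$377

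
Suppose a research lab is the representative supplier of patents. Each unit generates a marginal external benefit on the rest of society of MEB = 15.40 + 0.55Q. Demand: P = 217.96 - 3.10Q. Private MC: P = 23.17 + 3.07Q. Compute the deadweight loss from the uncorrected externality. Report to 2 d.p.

DWL = 95.50

Market equilibrium (private): 23.17 + 3.07Q = 217.96 - 3.10Q → Q_m = 31.5705.
Social marginal cost = private MC − MEB = 7.77 + 2.52Q.
Set SMC = demand: 7.77 + 2.52Q = 217.96 - 3.10Q → Q* = 37.4004.
Between Q* and Q_m the wedge demand − SMC runs linearly from 0 to MEB(Q_m), so the loss is a triangle.
DWL = ½ × 5.8299 × 32.7638 = 95.5048.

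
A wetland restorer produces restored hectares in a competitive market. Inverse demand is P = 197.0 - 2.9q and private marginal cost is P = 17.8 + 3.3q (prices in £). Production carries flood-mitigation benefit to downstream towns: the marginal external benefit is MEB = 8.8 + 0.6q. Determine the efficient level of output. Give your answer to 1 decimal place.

Social marginal cost = private MC − MEB = 9.0 + 2.7q.
Set SMC = demand: 9.0 + 2.7q = 197.0 - 2.9q → q* = 33.5714.

q* = 33.6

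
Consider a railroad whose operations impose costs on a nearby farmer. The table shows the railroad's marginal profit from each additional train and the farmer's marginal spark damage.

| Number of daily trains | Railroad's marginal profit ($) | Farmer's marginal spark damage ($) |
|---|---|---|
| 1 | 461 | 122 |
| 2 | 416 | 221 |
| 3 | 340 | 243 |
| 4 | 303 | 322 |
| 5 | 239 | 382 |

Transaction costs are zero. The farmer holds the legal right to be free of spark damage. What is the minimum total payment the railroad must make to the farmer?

Efficient level: marginal profit ≥ marginal spark damage through level 3, so k* = 3.
With the farmer holding the right, the railroad must at least compensate total damage at k*: 122 + 221 + 243 = 586.

$586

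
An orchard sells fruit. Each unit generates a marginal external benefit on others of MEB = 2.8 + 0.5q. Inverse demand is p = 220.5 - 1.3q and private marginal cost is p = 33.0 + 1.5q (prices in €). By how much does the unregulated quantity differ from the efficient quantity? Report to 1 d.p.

15.8 units

Market equilibrium (private): 33.0 + 1.5q = 220.5 - 1.3q → q_m = 66.9643.
Social marginal cost = private MC − MEB = 30.2 + q.
Set SMC = demand: 30.2 + q = 220.5 - 1.3q → q* = 82.7391.
Gap = |66.9643 − 82.7391| = 15.7748.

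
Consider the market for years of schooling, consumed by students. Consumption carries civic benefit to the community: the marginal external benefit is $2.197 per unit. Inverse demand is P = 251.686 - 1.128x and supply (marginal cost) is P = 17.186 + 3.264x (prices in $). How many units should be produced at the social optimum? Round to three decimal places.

x* = 53.893

Social marginal benefit = demand + MEB = 253.883 - 1.128x.
Set SMB = MC: 253.883 - 1.128x = 17.186 + 3.264x → x* = 53.8928.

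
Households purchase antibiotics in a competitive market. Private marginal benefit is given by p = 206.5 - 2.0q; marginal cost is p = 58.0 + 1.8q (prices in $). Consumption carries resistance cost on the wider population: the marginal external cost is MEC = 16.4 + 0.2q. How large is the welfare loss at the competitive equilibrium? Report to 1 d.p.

DWL = $73.3

Market equilibrium (private): 58.0 + 1.8q = 206.5 - 2.0q → q_m = 39.0789.
Social marginal benefit = demand − MEC = 190.1 - 2.2q.
Set SMB = MC: 190.1 - 2.2q = 58.0 + 1.8q → q* = 33.0250.
The loss is the area between SMB and MC from q* to q_m; with linear curves that's a triangle of height MEC(q_m).
DWL = ½ × 6.0539 × 24.2158 = 73.3000.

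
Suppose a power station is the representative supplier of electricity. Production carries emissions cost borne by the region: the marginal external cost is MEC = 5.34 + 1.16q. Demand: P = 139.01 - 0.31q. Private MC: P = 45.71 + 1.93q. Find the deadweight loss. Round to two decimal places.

Market equilibrium (private): 45.71 + 1.93q = 139.01 - 0.31q → q_m = 41.6518.
Social marginal cost = private MC + MEC = 51.05 + 3.09q.
Set SMC = demand: 51.05 + 3.09q = 139.01 - 0.31q → q* = 25.8706.
The welfare-loss triangle has base |q_m − q*| and height MEC(q_m) (the vertical gap between SMC and demand is zero at q* and MEC at q_m).
DWL = ½ × 15.7812 × 53.6561 = 423.3788.

DWL = 423.38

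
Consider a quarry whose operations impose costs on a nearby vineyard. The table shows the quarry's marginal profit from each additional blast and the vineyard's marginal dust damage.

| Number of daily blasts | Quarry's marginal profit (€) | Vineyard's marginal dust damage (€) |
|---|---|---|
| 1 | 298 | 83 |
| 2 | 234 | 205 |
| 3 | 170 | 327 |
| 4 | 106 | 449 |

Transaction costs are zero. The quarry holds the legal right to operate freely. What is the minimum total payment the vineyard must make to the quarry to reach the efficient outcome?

€276

Left alone the quarry would choose level 4 (marginal profit stays positive).
Efficient level: k* = 2 (marginal profit ≥ marginal dust damage through 2).
The vineyard must at least cover the quarry's forgone profit from cutting 4→2: 170 + 106 = 276.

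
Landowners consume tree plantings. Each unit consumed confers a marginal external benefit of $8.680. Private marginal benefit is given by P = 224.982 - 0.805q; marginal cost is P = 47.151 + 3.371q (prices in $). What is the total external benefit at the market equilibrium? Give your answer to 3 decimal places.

$369.630

Market equilibrium (private): 47.151 + 3.371q = 224.982 - 0.805q → q_m = 42.5841.
Total external benefit = MEB × q_m = 8.680 × 42.5841 = 369.6300.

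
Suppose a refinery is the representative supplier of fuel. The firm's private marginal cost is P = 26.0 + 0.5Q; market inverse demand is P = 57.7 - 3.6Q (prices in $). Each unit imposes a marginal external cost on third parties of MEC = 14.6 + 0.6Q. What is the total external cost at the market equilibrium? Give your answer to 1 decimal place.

Market equilibrium (private): 26.0 + 0.5Q = 57.7 - 3.6Q → Q_m = 7.7317.
Total external cost = ∫₀^{Q_m} (14.6 + 0.6Q) dQ = 14.6×7.7317 + ½×0.6×7.7317² = 130.8166.

$130.8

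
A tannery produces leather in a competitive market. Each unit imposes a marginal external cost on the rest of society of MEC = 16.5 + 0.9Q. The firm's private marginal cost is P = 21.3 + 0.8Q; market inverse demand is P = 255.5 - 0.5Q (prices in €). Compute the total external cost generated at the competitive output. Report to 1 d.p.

€17577.5

Market equilibrium (private): 21.3 + 0.8Q = 255.5 - 0.5Q → Q_m = 180.1538.
Total external cost = ∫₀^{Q_m} (16.5 + 0.9Q) dQ = 16.5×180.1538 + ½×0.9×180.1538² = 17577.4639.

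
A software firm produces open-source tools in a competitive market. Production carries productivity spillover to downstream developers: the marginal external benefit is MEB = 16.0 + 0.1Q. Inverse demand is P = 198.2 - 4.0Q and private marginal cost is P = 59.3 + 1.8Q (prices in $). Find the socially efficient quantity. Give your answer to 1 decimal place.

Q* = 27.2

Social marginal cost = private MC − MEB = 43.3 + 1.7Q.
Set SMC = demand: 43.3 + 1.7Q = 198.2 - 4.0Q → Q* = 27.1754.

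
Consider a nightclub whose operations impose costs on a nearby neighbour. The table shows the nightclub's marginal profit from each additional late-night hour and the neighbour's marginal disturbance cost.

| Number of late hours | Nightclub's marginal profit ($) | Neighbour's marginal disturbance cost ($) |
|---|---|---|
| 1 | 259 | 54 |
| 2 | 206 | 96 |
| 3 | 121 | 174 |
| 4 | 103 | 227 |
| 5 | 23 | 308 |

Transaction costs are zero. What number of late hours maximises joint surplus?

Bargaining reaches the level where marginal profit last exceeds marginal disturbance cost.
That holds through level 2 (206 ≥ 96) but not at 3 (121 < 174).

2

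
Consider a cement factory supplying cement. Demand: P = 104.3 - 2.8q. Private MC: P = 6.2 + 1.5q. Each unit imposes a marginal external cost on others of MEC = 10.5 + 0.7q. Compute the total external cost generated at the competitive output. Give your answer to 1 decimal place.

421.7

Market equilibrium (private): 6.2 + 1.5q = 104.3 - 2.8q → q_m = 22.8140.
Total external cost = ∫₀^{q_m} (10.5 + 0.7q) dq = 10.5×22.8140 + ½×0.7×22.8140² = 421.7145.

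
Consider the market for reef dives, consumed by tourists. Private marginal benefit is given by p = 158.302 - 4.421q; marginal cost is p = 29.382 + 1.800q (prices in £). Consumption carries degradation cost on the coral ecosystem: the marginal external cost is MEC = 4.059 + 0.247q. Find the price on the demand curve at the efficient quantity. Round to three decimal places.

Social marginal benefit = demand − MEC = 154.243 - 4.668q.
Set SMB = MC: 154.243 - 4.668q = 29.382 + 1.800q → q* = 19.3044.
Consumer price on the demand curve at q*: 158.302 − 4.421×19.3044 = 72.9572.

P = £72.957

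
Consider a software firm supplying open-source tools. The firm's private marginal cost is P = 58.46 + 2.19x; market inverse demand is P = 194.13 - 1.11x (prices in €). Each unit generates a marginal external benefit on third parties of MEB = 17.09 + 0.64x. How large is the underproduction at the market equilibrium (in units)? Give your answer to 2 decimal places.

16.32 units

Market equilibrium (private): 58.46 + 2.19x = 194.13 - 1.11x → x_m = 41.1121.
Social marginal cost = private MC − MEB = 41.37 + 1.55x.
Set SMC = demand: 41.37 + 1.55x = 194.13 - 1.11x → x* = 57.4286.
Gap = |41.1121 − 57.4286| = 16.3165.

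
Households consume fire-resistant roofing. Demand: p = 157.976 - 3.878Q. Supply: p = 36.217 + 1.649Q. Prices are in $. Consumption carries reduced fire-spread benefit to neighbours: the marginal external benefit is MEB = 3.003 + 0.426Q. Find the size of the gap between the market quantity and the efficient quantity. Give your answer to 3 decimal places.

Market equilibrium (private): 36.217 + 1.649Q = 157.976 - 3.878Q → Q_m = 22.0299.
Social marginal benefit = demand + MEB = 160.979 - 3.452Q.
Set SMB = MC: 160.979 - 3.452Q = 36.217 + 1.649Q → Q* = 24.4583.
Gap = |22.0299 − 24.4583| = 2.4284.

2.428 units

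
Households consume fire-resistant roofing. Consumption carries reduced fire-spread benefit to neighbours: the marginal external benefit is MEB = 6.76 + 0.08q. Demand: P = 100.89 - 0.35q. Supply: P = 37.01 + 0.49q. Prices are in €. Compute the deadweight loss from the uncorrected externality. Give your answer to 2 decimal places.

DWL = €108.53

Market equilibrium (private): 37.01 + 0.49q = 100.89 - 0.35q → q_m = 76.0476.
Social marginal benefit = demand + MEB = 107.65 - 0.27q.
Set SMB = MC: 107.65 - 0.27q = 37.01 + 0.49q → q* = 92.9474.
The loss is the area between SMB and MC from q* to q_m; with linear curves that's a triangle of height MEB(q_m).
DWL = ½ × 16.8998 × 12.8438 = 108.5288.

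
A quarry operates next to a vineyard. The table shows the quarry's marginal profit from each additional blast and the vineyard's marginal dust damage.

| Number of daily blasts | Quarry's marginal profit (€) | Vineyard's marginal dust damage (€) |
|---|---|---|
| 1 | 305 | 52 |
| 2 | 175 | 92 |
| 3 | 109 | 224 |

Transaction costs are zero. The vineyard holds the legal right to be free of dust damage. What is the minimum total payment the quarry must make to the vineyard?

€144

Efficient level: marginal profit ≥ marginal dust damage through level 2, so k* = 2.
With the vineyard holding the right, the quarry must at least compensate total damage at k*: 52 + 92 = 144.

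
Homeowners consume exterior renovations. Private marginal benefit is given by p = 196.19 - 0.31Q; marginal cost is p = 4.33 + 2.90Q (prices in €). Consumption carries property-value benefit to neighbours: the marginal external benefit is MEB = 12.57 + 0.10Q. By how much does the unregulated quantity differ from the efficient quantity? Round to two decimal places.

5.96 units

Market equilibrium (private): 4.33 + 2.90Q = 196.19 - 0.31Q → Q_m = 59.7695.
Social marginal benefit = demand + MEB = 208.76 - 0.21Q.
Set SMB = MC: 208.76 - 0.21Q = 4.33 + 2.90Q → Q* = 65.7331.
Gap = |59.7695 − 65.7331| = 5.9636.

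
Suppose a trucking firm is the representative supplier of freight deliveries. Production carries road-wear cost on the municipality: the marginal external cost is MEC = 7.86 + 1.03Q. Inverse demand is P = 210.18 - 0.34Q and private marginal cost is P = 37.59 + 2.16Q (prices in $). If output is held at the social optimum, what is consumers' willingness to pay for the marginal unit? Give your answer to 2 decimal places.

Social marginal cost = private MC + MEC = 45.45 + 3.19Q.
Set SMC = demand: 45.45 + 3.19Q = 210.18 - 0.34Q → Q* = 46.6657.
Consumer price on the demand curve at Q*: 210.18 − 0.34×46.6657 = 194.3137.

P = $194.31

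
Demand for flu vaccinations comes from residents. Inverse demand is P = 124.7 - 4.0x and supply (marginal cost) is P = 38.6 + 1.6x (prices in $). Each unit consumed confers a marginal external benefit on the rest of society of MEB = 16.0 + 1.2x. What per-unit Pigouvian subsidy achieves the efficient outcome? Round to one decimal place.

subsidy = $43.8 per unit

Social marginal benefit = demand + MEB = 140.7 - 2.8x.
Set SMB = MC: 140.7 - 2.8x = 38.6 + 1.6x → x* = 23.2045.
The Pigouvian subsidy equals MEB at x*: 16.0 + 1.2×23.2045 = 43.8454.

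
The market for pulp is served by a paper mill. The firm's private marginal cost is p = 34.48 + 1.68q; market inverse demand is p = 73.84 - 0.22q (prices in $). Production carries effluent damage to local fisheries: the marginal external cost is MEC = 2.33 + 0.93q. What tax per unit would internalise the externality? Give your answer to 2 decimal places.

Social marginal cost = private MC + MEC = 36.81 + 2.61q.
Set SMC = demand: 36.81 + 2.61q = 73.84 - 0.22q → q* = 13.0848.
The Pigouvian tax equals MEC at q*: 2.33 + 0.93×13.0848 = 14.4989.

tax = $14.50 per unit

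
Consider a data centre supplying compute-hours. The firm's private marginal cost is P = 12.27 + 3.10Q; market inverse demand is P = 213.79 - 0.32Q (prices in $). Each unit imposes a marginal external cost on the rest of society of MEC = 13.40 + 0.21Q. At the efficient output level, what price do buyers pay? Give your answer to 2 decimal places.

Social marginal cost = private MC + MEC = 25.67 + 3.31Q.
Set SMC = demand: 25.67 + 3.31Q = 213.79 - 0.32Q → Q* = 51.8237.
Consumer price on the demand curve at Q*: 213.79 − 0.32×51.8237 = 197.2064.

P = $197.21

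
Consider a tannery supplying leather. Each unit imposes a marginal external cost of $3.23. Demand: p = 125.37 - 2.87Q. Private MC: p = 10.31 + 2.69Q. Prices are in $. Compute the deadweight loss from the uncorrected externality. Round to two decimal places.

Market equilibrium (private): 10.31 + 2.69Q = 125.37 - 2.87Q → Q_m = 20.6942.
Social marginal cost = private MC + MEC = 13.54 + 2.69Q.
Set SMC = demand: 13.54 + 2.69Q = 125.37 - 2.87Q → Q* = 20.1133.
Height of the DWL triangle at Q_m is SMC(Q_m) − demand(Q_m) = MEC(Q_m) = 3.2300.
DWL = ½ × 0.5809 × 3.2300 = 0.9382.

DWL = $0.94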